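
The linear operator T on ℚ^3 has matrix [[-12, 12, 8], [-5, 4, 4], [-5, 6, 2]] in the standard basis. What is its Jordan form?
The characteristic polynomial is det(xI - A) = (x + 2)^3, so the eigenvalues are -2 (algebraic multiplicity 3).

For λ = -2: rank(A + 2I) = 1, rank((A + 2I)^2) = 0. The eigenspace has dimension 3 - 1 = 2, so there are 2 Jordan blocks; the rank sequence gives block sizes [2, 1].

Assembling the blocks gives the Jordan form J above.

J = [[-2, 1, 0], [0, -2, 0], [0, 0, -2]]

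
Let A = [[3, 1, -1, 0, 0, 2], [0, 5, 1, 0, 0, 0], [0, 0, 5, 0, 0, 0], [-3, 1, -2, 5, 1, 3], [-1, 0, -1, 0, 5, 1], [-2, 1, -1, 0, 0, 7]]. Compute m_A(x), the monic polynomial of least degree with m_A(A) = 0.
m_A(x) = (x - 5)^3

The characteristic polynomial factors as (x - 5)^6. The minimal polynomial is ∏(x - λ)^{k_λ} where k_λ is the size of the largest Jordan block at λ.

For λ = 5: rank(A - 5I) = 4, and the largest Jordan block has size 3 (the smallest k with rank((A - 5I)^k) = rank((A - 5I)^(k+1))).

So m_A(x) = (x - 5)^3.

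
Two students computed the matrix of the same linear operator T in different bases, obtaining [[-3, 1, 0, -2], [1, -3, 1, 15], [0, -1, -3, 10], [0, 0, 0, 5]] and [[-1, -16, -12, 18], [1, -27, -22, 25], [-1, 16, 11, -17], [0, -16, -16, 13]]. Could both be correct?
No.

Both have characteristic polynomial (x - 5)(x + 3)^3, but the minimal polynomial of A is (x - 5)(x + 3)^3 while the minimal polynomial of B is (x - 5)(x + 3)^2. The minimal polynomial is a similarity invariant, so A and B are not similar.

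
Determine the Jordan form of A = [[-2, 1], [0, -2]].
The characteristic polynomial is det(xI - A) = (x + 2)^2, so the eigenvalues are -2 (algebraic multiplicity 2).

For λ = -2: rank(A + 2I) = 1, rank((A + 2I)^2) = 0. The eigenspace has dimension 2 - 1 = 1, so there is 1 Jordan block; the rank sequence gives block sizes [2].

Assembling the blocks gives the Jordan form J above.

J = [[-2, 1], [0, -2]]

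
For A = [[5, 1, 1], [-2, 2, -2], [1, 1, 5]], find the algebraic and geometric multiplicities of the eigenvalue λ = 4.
algebraic multiplicity 3, geometric multiplicity 2

The characteristic polynomial is (x - 4)^3, so the factor x - 4 appears with exponent 3: the algebraic multiplicity is 3.

rank(A - 4I) = 1, so the eigenspace has dimension 3 - 1 = 2: the geometric multiplicity is 2.

Since 2 < 3, A is not diagonalizable.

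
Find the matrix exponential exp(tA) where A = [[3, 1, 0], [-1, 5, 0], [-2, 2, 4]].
A has Jordan form J = [[4, 1, 0], [0, 4, 0], [0, 0, 4]] with A = PJP^{-1}, so e^{tA} = P e^{tJ} P^{-1}.

For a Jordan block J_k(λ), e^{tJ_k(λ)} = e^{λt} · (I + tN + t^2 N^2/2! + ... + t^{k-1} N^{k-1}/(k-1)!) where N is the nilpotent superdiagonal part.

Assembling the blocks and conjugating back gives the entries of e^{tA} as shown above.

e^{tA} = [[(1 - t)*e^{4*t}, t*e^{4*t}, 0], [-t*e^{4*t}, (t + 1)*e^{4*t}, 0], [-2*t*e^{4*t}, 2*t*e^{4*t}, e^{4*t}]]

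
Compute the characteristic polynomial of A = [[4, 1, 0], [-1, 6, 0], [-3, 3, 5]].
χ_A(x) = (x - 5)^3

xI - A = [[x - 4, -1, 0], [1, x - 6, 0], [3, -3, x - 5]].

Expanding det(xI - A) along the first row:
det(xI - A) = + (x - 4)·det([[x - 6, 0], [-3, x - 5]]) - (-1)·det([[1, 0], [3, x - 5]]) + (0)·det([[1, x - 6], [3, -3]]).

Evaluating gives χ_A(x) = x^3 - 15x^2 + 75x - 125 = (x - 5)^3.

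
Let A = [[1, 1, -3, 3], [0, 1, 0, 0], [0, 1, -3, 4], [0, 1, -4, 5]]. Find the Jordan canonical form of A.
J = [[1, 1, 0, 0], [0, 1, 0, 0], [0, 0, 1, 1], [0, 0, 0, 1]]

The characteristic polynomial is det(xI - A) = (x - 1)^4, so the eigenvalues are 1 (algebraic multiplicity 4).

For λ = 1: rank(A - I) = 2, rank((A - I)^2) = 0. The eigenspace has dimension 4 - 2 = 2, so there are 2 Jordan blocks; the rank sequence gives block sizes [2, 2].

Assembling the blocks gives the Jordan form J above.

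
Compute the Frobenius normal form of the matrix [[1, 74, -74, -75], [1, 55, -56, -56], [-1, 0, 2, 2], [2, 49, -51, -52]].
R = [[0, 0, 0, -25], [1, 0, 0, -30], [0, 1, 0, 1], [0, 0, 1, 6]]

The invariant factors of A (the non-unit diagonal entries of the Smith normal form of xI - A over ℚ[x]) are (x^2 - 3x - 5)^2, each dividing the next. The characteristic polynomial is their product, (x^2 - 3x - 5)^2.

The rational canonical form is the block-diagonal matrix of companion matrices C(f_i):
R = [[0, 0, 0, -25], [1, 0, 0, -30], [0, 1, 0, 1], [0, 0, 1, 6]].

Note the characteristic polynomial does not split into linear factors over ℚ, so A has no Jordan form over ℚ; the rational canonical form exists over any field.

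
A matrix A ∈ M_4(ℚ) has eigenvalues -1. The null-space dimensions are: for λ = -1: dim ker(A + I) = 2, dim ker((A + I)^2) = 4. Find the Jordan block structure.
Jordan blocks: (-1, 2), (-1, 2)

λ = -1: successive nullity increments [2, 2] count blocks of size ≥ k; block sizes are [2, 2].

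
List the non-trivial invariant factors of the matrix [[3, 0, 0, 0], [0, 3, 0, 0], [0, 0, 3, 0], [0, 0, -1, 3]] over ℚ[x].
x - 3, x - 3, (x - 3)^2

The Jordan structure of A has elementary divisors (x - 3)^2, (x - 3), (x - 3). Arranging the block sizes at each eigenvalue in decreasing order and taking row products gives the invariant factors.

Invariant factors (smallest first, each dividing the next): x - 3, x - 3, (x - 3)^2.

Check: the last factor (x - 3)^2 is the minimal polynomial, and the product (x - 3)^4 is the characteristic polynomial.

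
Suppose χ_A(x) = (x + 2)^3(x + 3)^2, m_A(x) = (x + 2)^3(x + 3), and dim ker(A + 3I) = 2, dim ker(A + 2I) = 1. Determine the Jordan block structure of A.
λ = -3: algebraic multiplicity 2 (exponent in χ_A), largest block size 1 (exponent in m_A), 2 blocks (geometric multiplicity). These force block sizes [1, 1].
λ = -2: algebraic multiplicity 3 (exponent in χ_A), largest block size 3 (exponent in m_A), 1 block (geometric multiplicity). This forces block sizes [3].

Jordan blocks: (-3, 1), (-3, 1), (-2, 3)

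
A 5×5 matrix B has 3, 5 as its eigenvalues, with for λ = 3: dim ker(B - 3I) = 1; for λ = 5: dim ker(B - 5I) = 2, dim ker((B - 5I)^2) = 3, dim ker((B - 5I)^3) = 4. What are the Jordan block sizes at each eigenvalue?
Jordan blocks: (3, 1), (5, 3), (5, 1)

λ = 3: successive nullity increments [1] count blocks of size ≥ k; block sizes are [1].
λ = 5: successive nullity increments [2, 1, 1] count blocks of size ≥ k; block sizes are [3, 1].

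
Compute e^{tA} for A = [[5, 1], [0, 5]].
e^{tA} = [[e^{5*t}, t*e^{5*t}], [0, e^{5*t}]]

A has Jordan form J = [[5, 1], [0, 5]] with A = PJP^{-1}, so e^{tA} = P e^{tJ} P^{-1}.

For a Jordan block J_k(λ), e^{tJ_k(λ)} = e^{λt} · (I + tN + t^2 N^2/2! + ... + t^{k-1} N^{k-1}/(k-1)!) where N is the nilpotent superdiagonal part.

Assembling the blocks and conjugating back gives the entries of e^{tA} as shown above.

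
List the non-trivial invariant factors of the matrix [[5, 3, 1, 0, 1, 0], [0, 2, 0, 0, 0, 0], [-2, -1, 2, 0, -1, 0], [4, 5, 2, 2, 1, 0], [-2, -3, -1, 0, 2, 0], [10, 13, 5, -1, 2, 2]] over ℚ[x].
(x - 3)(x - 2), (x - 3)^2(x - 2)^2

The Jordan structure of A has elementary divisors (x - 2)^2, (x - 2), (x - 3)^2, (x - 3). Arranging the block sizes at each eigenvalue in decreasing order and taking row products gives the invariant factors.

Invariant factors (smallest first, each dividing the next): (x - 3)(x - 2), (x - 3)^2(x - 2)^2.

Check: the last factor (x - 3)^2(x - 2)^2 is the minimal polynomial, and the product (x - 3)^3(x - 2)^3 is the characteristic polynomial.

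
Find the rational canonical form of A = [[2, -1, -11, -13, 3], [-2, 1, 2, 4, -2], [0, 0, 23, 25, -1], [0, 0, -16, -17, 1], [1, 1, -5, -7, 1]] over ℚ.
The invariant factors of A (the non-unit diagonal entries of the Smith normal form of xI - A over ℚ[x]) are x - 3, x(x - 3)(x - 2)^2, each dividing the next. The characteristic polynomial is their product, x(x - 3)^2(x - 2)^2.

The rational canonical form is the block-diagonal matrix of companion matrices C(f_i):
R = [[3, 0, 0, 0, 0], [0, 0, 0, 0, 0], [0, 1, 0, 0, 12], [0, 0, 1, 0, -16], [0, 0, 0, 1, 7]].

R = [[3, 0, 0, 0, 0], [0, 0, 0, 0, 0], [0, 1, 0, 0, 12], [0, 0, 1, 0, -16], [0, 0, 0, 1, 7]]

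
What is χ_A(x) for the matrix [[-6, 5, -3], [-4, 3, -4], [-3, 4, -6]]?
χ_A(x) = (x + 3)^3

xI - A = [[x + 6, -5, 3], [4, x - 3, 4], [3, -4, x + 6]].

Expanding det(xI - A) along the first row:
det(xI - A) = + (x + 6)·det([[x - 3, 4], [-4, x + 6]]) - (-5)·det([[4, 4], [3, x + 6]]) + (3)·det([[4, x - 3], [3, -4]]).

Evaluating gives χ_A(x) = x^3 + 9x^2 + 27x + 27 = (x + 3)^3.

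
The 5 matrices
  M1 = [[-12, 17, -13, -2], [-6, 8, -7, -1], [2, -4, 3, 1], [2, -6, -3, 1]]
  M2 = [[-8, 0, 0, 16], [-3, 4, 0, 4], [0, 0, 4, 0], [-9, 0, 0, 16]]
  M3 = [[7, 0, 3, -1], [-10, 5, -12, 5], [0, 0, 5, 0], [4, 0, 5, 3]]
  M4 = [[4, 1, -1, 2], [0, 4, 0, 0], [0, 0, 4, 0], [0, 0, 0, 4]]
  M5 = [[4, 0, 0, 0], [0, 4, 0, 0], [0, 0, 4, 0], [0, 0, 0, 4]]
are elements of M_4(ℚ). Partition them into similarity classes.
4 classes: {M1}, {M2, M4}, {M3}, {M5}

Characteristic polynomials: χ_{M1} = (x - 2)^2(x + 2)^2, χ_{M2} = (x - 4)^4, χ_{M3} = (x - 5)^4, χ_{M4} = (x - 4)^4, χ_{M5} = (x - 4)^4.

{M1}: invariant factors (x - 2)^2(x + 2)^2.

{M2, M4}: invariant factors x - 4, x - 4, (x - 4)^2.

{M3}: invariant factors x - 5, (x - 5)^3.

{M5}: invariant factors x - 4, x - 4, x - 4, x - 4.

Matrices are similar if and only if their invariant-factor lists agree; the partition into similarity classes is {M1}, {M2, M4}, {M3}, {M5}.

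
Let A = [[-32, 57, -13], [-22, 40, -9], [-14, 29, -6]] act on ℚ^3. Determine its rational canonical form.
The invariant factors of A (the non-unit diagonal entries of the Smith normal form of xI - A over ℚ[x]) are x(x^2 - 2x + 5), each dividing the next. The characteristic polynomial is their product, x(x^2 - 2x + 5).

The rational canonical form is the block-diagonal matrix of companion matrices C(f_i):
R = [[0, 0, 0], [1, 0, -5], [0, 1, 2]].

Note the characteristic polynomial does not split into linear factors over ℚ, so A has no Jordan form over ℚ; the rational canonical form exists over any field.

R = [[0, 0, 0], [1, 0, -5], [0, 1, 2]]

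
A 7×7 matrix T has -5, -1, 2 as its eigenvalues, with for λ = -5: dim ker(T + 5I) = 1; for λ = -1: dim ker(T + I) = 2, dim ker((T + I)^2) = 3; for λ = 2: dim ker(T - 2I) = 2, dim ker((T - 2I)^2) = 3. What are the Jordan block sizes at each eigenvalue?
λ = -5: successive nullity increments [1] count blocks of size ≥ k; block sizes are [1].
λ = -1: successive nullity increments [2, 1] count blocks of size ≥ k; block sizes are [2, 1].
λ = 2: successive nullity increments [2, 1] count blocks of size ≥ k; block sizes are [2, 1].

Jordan blocks: (-5, 1), (-1, 2), (-1, 1), (2, 2), (2, 1)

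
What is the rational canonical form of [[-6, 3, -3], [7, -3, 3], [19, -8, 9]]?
R = [[0, 0, -3], [1, 0, 3], [0, 1, 0]]

The invariant factors of A (the non-unit diagonal entries of the Smith normal form of xI - A over ℚ[x]) are x^3 - 3x + 3, each dividing the next. The characteristic polynomial is their product, x^3 - 3x + 3.

The rational canonical form is the block-diagonal matrix of companion matrices C(f_i):
R = [[0, 0, -3], [1, 0, 3], [0, 1, 0]].

Note the characteristic polynomial does not split into linear factors over ℚ, so A has no Jordan form over ℚ; the rational canonical form exists over any field.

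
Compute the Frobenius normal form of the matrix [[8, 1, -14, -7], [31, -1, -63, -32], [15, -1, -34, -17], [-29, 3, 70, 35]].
The invariant factors of A (the non-unit diagonal entries of the Smith normal form of xI - A over ℚ[x]) are (x^2 - 4x - 4)^2, each dividing the next. The characteristic polynomial is their product, (x^2 - 4x - 4)^2.

The rational canonical form is the block-diagonal matrix of companion matrices C(f_i):
R = [[0, 0, 0, -16], [1, 0, 0, -32], [0, 1, 0, -8], [0, 0, 1, 8]].

Note the characteristic polynomial does not split into linear factors over ℚ, so A has no Jordan form over ℚ; the rational canonical form exists over any field.

R = [[0, 0, 0, -16], [1, 0, 0, -32], [0, 1, 0, -8], [0, 0, 1, 8]]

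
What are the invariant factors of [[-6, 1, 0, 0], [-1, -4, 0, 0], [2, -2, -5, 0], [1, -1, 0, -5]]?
The Jordan structure of A has elementary divisors (x + 5)^2, (x + 5), (x + 5). Arranging the block sizes at each eigenvalue in decreasing order and taking row products gives the invariant factors.

Invariant factors (smallest first, each dividing the next): x + 5, x + 5, (x + 5)^2.

Check: the last factor (x + 5)^2 is the minimal polynomial, and the product (x + 5)^4 is the characteristic polynomial.

x + 5, x + 5, (x + 5)^2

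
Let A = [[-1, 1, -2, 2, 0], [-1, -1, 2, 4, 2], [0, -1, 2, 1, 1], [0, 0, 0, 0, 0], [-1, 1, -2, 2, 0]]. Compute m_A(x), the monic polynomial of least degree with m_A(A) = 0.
m_A(x) = x^2

The characteristic polynomial factors as x^5. The minimal polynomial is ∏(x - λ)^{k_λ} where k_λ is the size of the largest Jordan block at λ.

For λ = 0: rank(A) = 2, and the largest Jordan block has size 2 (the smallest k with rank(A^k) = rank(A^(k+1))).

So m_A(x) = x^2.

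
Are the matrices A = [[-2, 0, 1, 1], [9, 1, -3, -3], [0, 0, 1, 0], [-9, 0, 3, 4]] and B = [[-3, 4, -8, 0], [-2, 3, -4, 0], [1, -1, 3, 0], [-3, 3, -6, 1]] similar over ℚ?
Two matrices over a field are similar if and only if they have the same invariant factors.

Both A and B have characteristic polynomial (x - 1)^4 and minimal polynomial (x - 1)^2. Computing further, both have invariant factors x - 1, x - 1, (x - 1)^2. Hence A and B are similar.

Yes.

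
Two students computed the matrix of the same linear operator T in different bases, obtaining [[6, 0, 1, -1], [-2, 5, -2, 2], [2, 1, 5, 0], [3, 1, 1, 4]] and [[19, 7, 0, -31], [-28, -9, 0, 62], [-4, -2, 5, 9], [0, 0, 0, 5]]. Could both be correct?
Yes.

Two matrices over a field are similar if and only if they have the same invariant factors.

Both A and B have characteristic polynomial (x - 5)^4 and minimal polynomial (x - 5)^2. Computing further, both have invariant factors (x - 5)^2, (x - 5)^2. Hence A and B are similar.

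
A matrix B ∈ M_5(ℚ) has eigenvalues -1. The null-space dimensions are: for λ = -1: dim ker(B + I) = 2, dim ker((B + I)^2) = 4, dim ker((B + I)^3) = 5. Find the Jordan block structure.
λ = -1: successive nullity increments [2, 2, 1] count blocks of size ≥ k; block sizes are [3, 2].

Jordan blocks: (-1, 3), (-1, 2)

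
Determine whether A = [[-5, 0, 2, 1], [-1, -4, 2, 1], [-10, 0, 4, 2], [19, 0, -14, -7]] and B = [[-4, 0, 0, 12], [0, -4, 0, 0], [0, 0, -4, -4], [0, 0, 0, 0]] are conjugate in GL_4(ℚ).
No.

Both have characteristic polynomial x(x + 4)^3, but the minimal polynomial of A is x(x + 4)^2 while the minimal polynomial of B is x(x + 4). The minimal polynomial is a similarity invariant, so A and B are not similar.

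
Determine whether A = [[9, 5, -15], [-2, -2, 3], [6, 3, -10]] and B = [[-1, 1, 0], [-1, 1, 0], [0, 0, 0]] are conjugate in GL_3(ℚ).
No.

trace(A) = -3 but trace(B) = 0. The trace is a similarity invariant, so A and B are not similar.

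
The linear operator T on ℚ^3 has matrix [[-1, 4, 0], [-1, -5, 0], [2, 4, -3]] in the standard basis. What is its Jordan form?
The characteristic polynomial is det(xI - A) = (x + 3)^3, so the eigenvalues are -3 (algebraic multiplicity 3).

For λ = -3: rank(A + 3I) = 1, rank((A + 3I)^2) = 0. The eigenspace has dimension 3 - 1 = 2, so there are 2 Jordan blocks; the rank sequence gives block sizes [2, 1].

Assembling the blocks gives the Jordan form J above.

J = [[-3, 1, 0], [0, -3, 0], [0, 0, -3]]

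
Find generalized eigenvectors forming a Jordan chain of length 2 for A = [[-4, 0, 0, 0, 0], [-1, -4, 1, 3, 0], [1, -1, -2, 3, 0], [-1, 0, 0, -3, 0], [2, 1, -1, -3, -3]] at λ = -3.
v_1 = [[0, 0, 1, 0, -1]]^T, v_2 = [[0, 1, 1, 0, -1]]^T

We seek v_1 ∈ ker((A + 3I)^2) \ ker(A + 3I), then set v_{i+1} = (A + 3I) v_i.

One such chain is v_1 = [[0, 0, 1, 0, -1]]^T, v_2 = [[0, 1, 1, 0, -1]]^T. Check: (A + 3I) v_2 = [[0, 0, 0, 0, 0]]^T = 0.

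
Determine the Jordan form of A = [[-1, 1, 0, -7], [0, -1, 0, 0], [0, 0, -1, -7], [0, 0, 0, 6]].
The characteristic polynomial is det(xI - A) = (x - 6)(x + 1)^3, so the eigenvalues are -1 (algebraic multiplicity 3), 6 (algebraic multiplicity 1).

For λ = -1: rank(A + I) = 2, rank((A + I)^2) = 1. The eigenspace has dimension 4 - 2 = 2, so there are 2 Jordan blocks; the rank sequence gives block sizes [2, 1].

For λ = 6: algebraic multiplicity 1 gives one 1×1 block.

Assembling the blocks gives the Jordan form J above.

J = [[-1, 1, 0, 0], [0, -1, 0, 0], [0, 0, -1, 0], [0, 0, 0, 6]]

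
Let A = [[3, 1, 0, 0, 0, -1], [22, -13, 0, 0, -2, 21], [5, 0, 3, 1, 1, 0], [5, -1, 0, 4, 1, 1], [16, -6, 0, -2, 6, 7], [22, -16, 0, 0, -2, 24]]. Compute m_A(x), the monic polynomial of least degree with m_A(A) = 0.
The characteristic polynomial factors as (x - 6)^3(x - 3)^3. The minimal polynomial is ∏(x - λ)^{k_λ} where k_λ is the size of the largest Jordan block at λ.

For λ = 3: rank(A - 3I) = 4, and the largest Jordan block has size 2 (the smallest k with rank((A - 3I)^k) = rank((A - 3I)^(k+1))).
For λ = 6: rank(A - 6I) = 5, and the largest Jordan block has size 3 (the smallest k with rank((A - 6I)^k) = rank((A - 6I)^(k+1))).

So m_A(x) = (x - 6)^3(x - 3)^2.

m_A(x) = (x - 6)^3(x - 3)^2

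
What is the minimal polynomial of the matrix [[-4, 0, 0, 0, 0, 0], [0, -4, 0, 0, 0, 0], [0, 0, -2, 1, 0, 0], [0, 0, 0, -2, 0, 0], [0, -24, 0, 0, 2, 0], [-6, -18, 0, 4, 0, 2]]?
m_A(x) = (x - 2)(x + 2)^2(x + 4)

The characteristic polynomial factors as (x - 2)^2(x + 2)^2(x + 4)^2. The minimal polynomial is ∏(x - λ)^{k_λ} where k_λ is the size of the largest Jordan block at λ.

For λ = -4: rank(A + 4I) = 4, and the largest Jordan block has size 1 (the smallest k with rank((A + 4I)^k) = rank((A + 4I)^(k+1))).
For λ = -2: rank(A + 2I) = 5, and the largest Jordan block has size 2 (the smallest k with rank((A + 2I)^k) = rank((A + 2I)^(k+1))).
For λ = 2: rank(A - 2I) = 4, and the largest Jordan block has size 1 (the smallest k with rank((A - 2I)^k) = rank((A - 2I)^(k+1))).

So m_A(x) = (x - 2)(x + 2)^2(x + 4).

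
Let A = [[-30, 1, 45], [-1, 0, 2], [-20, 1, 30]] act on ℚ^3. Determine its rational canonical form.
R = [[0, 0, 5], [1, 0, 1], [0, 1, 0]]

The invariant factors of A (the non-unit diagonal entries of the Smith normal form of xI - A over ℚ[x]) are x^3 - x - 5, each dividing the next. The characteristic polynomial is their product, x^3 - x - 5.

The rational canonical form is the block-diagonal matrix of companion matrices C(f_i):
R = [[0, 0, 5], [1, 0, 1], [0, 1, 0]].

Note the characteristic polynomial does not split into linear factors over ℚ, so A has no Jordan form over ℚ; the rational canonical form exists over any field.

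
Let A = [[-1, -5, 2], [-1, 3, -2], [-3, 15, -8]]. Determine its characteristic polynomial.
χ_A(x) = (x + 2)^3

xI - A = [[x + 1, 5, -2], [1, x - 3, 2], [3, -15, x + 8]].

Expanding det(xI - A) along the first row:
det(xI - A) = + (x + 1)·det([[x - 3, 2], [-15, x + 8]]) - (5)·det([[1, 2], [3, x + 8]]) + (-2)·det([[1, x - 3], [3, -15]]).

Evaluating gives χ_A(x) = x^3 + 6x^2 + 12x + 8 = (x + 2)^3.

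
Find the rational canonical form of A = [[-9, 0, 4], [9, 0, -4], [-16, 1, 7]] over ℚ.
The invariant factors of A (the non-unit diagonal entries of the Smith normal form of xI - A over ℚ[x]) are x(x^2 + 2x + 5), each dividing the next. The characteristic polynomial is their product, x(x^2 + 2x + 5).

The rational canonical form is the block-diagonal matrix of companion matrices C(f_i):
R = [[0, 0, 0], [1, 0, -5], [0, 1, -2]].

Note the characteristic polynomial does not split into linear factors over ℚ, so A has no Jordan form over ℚ; the rational canonical form exists over any field.

R = [[0, 0, 0], [1, 0, -5], [0, 1, -2]]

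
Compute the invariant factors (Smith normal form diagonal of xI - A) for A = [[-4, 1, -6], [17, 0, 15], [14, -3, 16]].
(x - 4)^3

The Jordan structure of A has elementary divisors (x - 4)^3. Arranging the block sizes at each eigenvalue in decreasing order and taking row products gives the invariant factors.

Invariant factors (smallest first, each dividing the next): (x - 4)^3.

Check: the last factor (x - 4)^3 is the minimal polynomial, and the product (x - 4)^3 is the characteristic polynomial.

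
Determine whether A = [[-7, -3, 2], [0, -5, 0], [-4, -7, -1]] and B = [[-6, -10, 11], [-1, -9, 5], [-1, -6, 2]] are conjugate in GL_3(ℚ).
Yes.

Two matrices over a field are similar if and only if they have the same invariant factors.

Both A and B have characteristic polynomial (x + 3)(x + 5)^2 and minimal polynomial (x + 3)(x + 5)^2. Computing further, both have invariant factors (x + 3)(x + 5)^2. Hence A and B are similar.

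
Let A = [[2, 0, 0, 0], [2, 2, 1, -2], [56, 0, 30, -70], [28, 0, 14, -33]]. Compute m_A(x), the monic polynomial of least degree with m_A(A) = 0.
The characteristic polynomial factors as (x - 2)^3(x + 5). The minimal polynomial is ∏(x - λ)^{k_λ} where k_λ is the size of the largest Jordan block at λ.

For λ = -5: rank(A + 5I) = 3, and the largest Jordan block has size 1 (the smallest k with rank((A + 5I)^k) = rank((A + 5I)^(k+1))).
For λ = 2: rank(A - 2I) = 2, and the largest Jordan block has size 2 (the smallest k with rank((A - 2I)^k) = rank((A - 2I)^(k+1))).

So m_A(x) = (x - 2)^2(x + 5).

m_A(x) = (x - 2)^2(x + 5)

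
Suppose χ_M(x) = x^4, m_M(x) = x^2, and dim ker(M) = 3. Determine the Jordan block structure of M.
Jordan blocks: (0, 2), (0, 1), (0, 1)

λ = 0: algebraic multiplicity 4 (exponent in χ_M), largest block size 2 (exponent in m_M), 3 blocks (geometric multiplicity). These force block sizes [2, 1, 1].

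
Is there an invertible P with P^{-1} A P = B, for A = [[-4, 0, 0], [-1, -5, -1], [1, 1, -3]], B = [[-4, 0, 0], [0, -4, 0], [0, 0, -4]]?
Both have characteristic polynomial (x + 4)^3, but the minimal polynomial of A is (x + 4)^2 while the minimal polynomial of B is x + 4. The minimal polynomial is a similarity invariant, so A and B are not similar.

No.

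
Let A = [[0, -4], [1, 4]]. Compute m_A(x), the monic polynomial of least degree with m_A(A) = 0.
m_A(x) = (x - 2)^2

The characteristic polynomial factors as (x - 2)^2. The minimal polynomial is ∏(x - λ)^{k_λ} where k_λ is the size of the largest Jordan block at λ.

For λ = 2: rank(A - 2I) = 1, and the largest Jordan block has size 2 (the smallest k with rank((A - 2I)^k) = rank((A - 2I)^(k+1))).

So m_A(x) = (x - 2)^2.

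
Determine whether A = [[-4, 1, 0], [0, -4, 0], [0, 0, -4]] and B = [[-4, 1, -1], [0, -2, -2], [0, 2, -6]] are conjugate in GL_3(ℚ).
Two matrices over a field are similar if and only if they have the same invariant factors.

Both A and B have characteristic polynomial (x + 4)^3 and minimal polynomial (x + 4)^2. Computing further, both have invariant factors x + 4, (x + 4)^2. Hence A and B are similar.

Yes.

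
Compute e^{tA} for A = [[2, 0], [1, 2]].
e^{tA} = [[e^{2*t}, 0], [t*e^{2*t}, e^{2*t}]]

A has Jordan form J = [[2, 1], [0, 2]] with A = PJP^{-1}, so e^{tA} = P e^{tJ} P^{-1}.

For a Jordan block J_k(λ), e^{tJ_k(λ)} = e^{λt} · (I + tN + t^2 N^2/2! + ... + t^{k-1} N^{k-1}/(k-1)!) where N is the nilpotent superdiagonal part.

Assembling the blocks and conjugating back gives the entries of e^{tA} as shown above.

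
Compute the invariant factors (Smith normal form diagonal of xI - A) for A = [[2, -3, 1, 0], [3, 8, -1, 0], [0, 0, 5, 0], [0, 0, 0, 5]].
x - 5, x - 5, (x - 5)^2

The Jordan structure of A has elementary divisors (x - 5)^2, (x - 5), (x - 5). Arranging the block sizes at each eigenvalue in decreasing order and taking row products gives the invariant factors.

Invariant factors (smallest first, each dividing the next): x - 5, x - 5, (x - 5)^2.

Check: the last factor (x - 5)^2 is the minimal polynomial, and the product (x - 5)^4 is the characteristic polynomial.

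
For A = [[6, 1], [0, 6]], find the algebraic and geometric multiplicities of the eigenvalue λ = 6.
The characteristic polynomial is (x - 6)^2, so the factor x - 6 appears with exponent 2: the algebraic multiplicity is 2.

rank(A - 6I) = 1, so the eigenspace has dimension 2 - 1 = 1: the geometric multiplicity is 1.

Since 1 < 2, A is not diagonalizable.

algebraic multiplicity 2, geometric multiplicity 1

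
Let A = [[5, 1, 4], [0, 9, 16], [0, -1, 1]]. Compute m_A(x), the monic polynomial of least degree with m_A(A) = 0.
m_A(x) = (x - 5)^2

The characteristic polynomial factors as (x - 5)^3. The minimal polynomial is ∏(x - λ)^{k_λ} where k_λ is the size of the largest Jordan block at λ.

For λ = 5: rank(A - 5I) = 1, and the largest Jordan block has size 2 (the smallest k with rank((A - 5I)^k) = rank((A - 5I)^(k+1))).

So m_A(x) = (x - 5)^2.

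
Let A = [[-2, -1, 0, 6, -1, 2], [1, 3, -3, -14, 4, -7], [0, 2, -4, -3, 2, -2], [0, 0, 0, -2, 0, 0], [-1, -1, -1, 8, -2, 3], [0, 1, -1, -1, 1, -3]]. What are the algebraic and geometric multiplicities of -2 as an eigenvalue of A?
The characteristic polynomial is (x + 1)^2(x + 2)^4, so the factor x + 2 appears with exponent 4: the algebraic multiplicity is 4.

rank(A + 2I) = 4, so the eigenspace has dimension 6 - 4 = 2: the geometric multiplicity is 2.

Since 2 < 4, A is not diagonalizable.

algebraic multiplicity 4, geometric multiplicity 2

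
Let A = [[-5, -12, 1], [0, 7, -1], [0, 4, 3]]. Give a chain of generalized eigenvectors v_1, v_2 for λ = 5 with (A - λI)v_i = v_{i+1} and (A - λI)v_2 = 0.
We seek v_1 ∈ ker((A - 5I)^2) \ ker(A - 5I), then set v_{i+1} = (A - 5I) v_i.

One such chain is v_1 = [[0, 0, 1]]^T, v_2 = [[1, -1, -2]]^T. Check: (A - 5I) v_2 = [[0, 0, 0]]^T = 0.

v_1 = [[0, 0, 1]]^T, v_2 = [[1, -1, -2]]^T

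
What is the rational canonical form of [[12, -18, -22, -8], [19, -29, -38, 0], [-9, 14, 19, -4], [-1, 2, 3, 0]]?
The invariant factors of A (the non-unit diagonal entries of the Smith normal form of xI - A over ℚ[x]) are x^2 - x + 4, x^2 - x + 4, each dividing the next. The characteristic polynomial is their product, (x^2 - x + 4)^2.

The rational canonical form is the block-diagonal matrix of companion matrices C(f_i):
R = [[0, -4, 0, 0], [1, 1, 0, 0], [0, 0, 0, -4], [0, 0, 1, 1]].

Note the characteristic polynomial does not split into linear factors over ℚ, so A has no Jordan form over ℚ; the rational canonical form exists over any field.

R = [[0, -4, 0, 0], [1, 1, 0, 0], [0, 0, 0, -4], [0, 0, 1, 1]]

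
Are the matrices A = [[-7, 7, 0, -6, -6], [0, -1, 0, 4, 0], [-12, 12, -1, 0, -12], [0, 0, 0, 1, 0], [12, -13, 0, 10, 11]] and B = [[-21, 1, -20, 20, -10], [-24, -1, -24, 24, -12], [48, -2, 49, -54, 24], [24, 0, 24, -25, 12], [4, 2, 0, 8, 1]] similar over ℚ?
Two matrices over a field are similar if and only if they have the same invariant factors.

Both A and B have characteristic polynomial (x - 5)(x - 1)(x + 1)^3 and minimal polynomial (x - 5)(x - 1)(x + 1)^2. Computing further, both have invariant factors x + 1, (x - 5)(x - 1)(x + 1)^2. Hence A and B are similar.

Yes.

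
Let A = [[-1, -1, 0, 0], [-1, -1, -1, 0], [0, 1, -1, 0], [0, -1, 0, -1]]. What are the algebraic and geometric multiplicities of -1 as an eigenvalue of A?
The characteristic polynomial is (x + 1)^4, so the factor x + 1 appears with exponent 4: the algebraic multiplicity is 4.

rank(A + I) = 2, so the eigenspace has dimension 4 - 2 = 2: the geometric multiplicity is 2.

Since 2 < 4, A is not diagonalizable.

algebraic multiplicity 4, geometric multiplicity 2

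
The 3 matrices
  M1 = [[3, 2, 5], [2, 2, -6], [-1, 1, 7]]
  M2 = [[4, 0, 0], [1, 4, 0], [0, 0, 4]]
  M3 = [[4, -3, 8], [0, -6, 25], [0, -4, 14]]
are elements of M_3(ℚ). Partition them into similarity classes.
Characteristic polynomials: χ_{M1} = (x - 4)^3, χ_{M2} = (x - 4)^3, χ_{M3} = (x - 4)^3.

{M1, M3}: invariant factors (x - 4)^3.

{M2}: invariant factors x - 4, (x - 4)^2.

Matrices are similar if and only if their invariant-factor lists agree; the partition into similarity classes is {M1, M3}, {M2}.

2 classes: {M1, M3}, {M2}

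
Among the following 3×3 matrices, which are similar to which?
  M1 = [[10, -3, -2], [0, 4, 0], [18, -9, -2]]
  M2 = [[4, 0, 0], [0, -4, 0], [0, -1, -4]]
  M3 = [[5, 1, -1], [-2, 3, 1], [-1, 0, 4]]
3 classes: {M1}, {M2}, {M3}

Characteristic polynomials: χ_{M1} = (x - 4)^3, χ_{M2} = (x - 4)(x + 4)^2, χ_{M3} = (x - 4)^3.

{M1}: invariant factors x - 4, (x - 4)^2.

{M2}: invariant factors (x - 4)(x + 4)^2.

{M3}: invariant factors (x - 4)^3.

Matrices are similar if and only if their invariant-factor lists agree; the partition into similarity classes is {M1}, {M2}, {M3}.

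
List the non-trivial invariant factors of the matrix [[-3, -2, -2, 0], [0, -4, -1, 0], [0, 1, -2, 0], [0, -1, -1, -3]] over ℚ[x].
The Jordan structure of A has elementary divisors (x + 3)^2, (x + 3), (x + 3). Arranging the block sizes at each eigenvalue in decreasing order and taking row products gives the invariant factors.

Invariant factors (smallest first, each dividing the next): x + 3, x + 3, (x + 3)^2.

Check: the last factor (x + 3)^2 is the minimal polynomial, and the product (x + 3)^4 is the characteristic polynomial.

x + 3, x + 3, (x + 3)^2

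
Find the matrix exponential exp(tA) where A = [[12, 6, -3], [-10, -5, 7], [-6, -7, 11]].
e^{tA} = [[(-3*t^2 + 6*t + 1)*e^{6*t}, 3*t*(4 - 3*t)*e^{6*t}/2, 3*t*(3*t - 2)*e^{6*t}/2], [2*t*(2*t - 5)*e^{6*t}, (6*t^2 - 11*t + 1)*e^{6*t}, t*(7 - 6*t)*e^{6*t}], [2*t*(t - 3)*e^{6*t}, t*(3*t - 7)*e^{6*t}, (-3*t^2 + 5*t + 1)*e^{6*t}]]

A has Jordan form J = [[6, 1, 0], [0, 6, 1], [0, 0, 6]] with A = PJP^{-1}, so e^{tA} = P e^{tJ} P^{-1}.

For a Jordan block J_k(λ), e^{tJ_k(λ)} = e^{λt} · (I + tN + t^2 N^2/2! + ... + t^{k-1} N^{k-1}/(k-1)!) where N is the nilpotent superdiagonal part.

Assembling the blocks and conjugating back gives the entries of e^{tA} as shown above.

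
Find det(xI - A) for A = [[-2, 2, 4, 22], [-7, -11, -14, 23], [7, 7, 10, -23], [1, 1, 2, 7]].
χ_A(x) = (x - 6)^2(x + 4)^2

xI - A = [[x + 2, -2, -4, -22], [7, x + 11, 14, -23], [-7, -7, x - 10, 23], [-1, -1, -2, x - 7]].

Expanding det(xI - A) along the first row:
det(xI - A) = + (x + 2)·det([[x + 11, 14, -23], [-7, x - 10, 23], [-1, -2, x - 7]]) - (-2)·det([[7, 14, -23], [-7, x - 10, 23], [-1, -2, x - 7]]) + (-4)·det([[7, x + 11, -23], [-7, -7, 23], [-1, -1, x - 7]]) - (-22)·det([[7, x + 11, 14], [-7, -7, x - 10], [-1, -1, -2]]).

Evaluating gives χ_A(x) = x^4 - 4x^3 - 44x^2 + 96x + 576 = (x - 6)^2(x + 4)^2.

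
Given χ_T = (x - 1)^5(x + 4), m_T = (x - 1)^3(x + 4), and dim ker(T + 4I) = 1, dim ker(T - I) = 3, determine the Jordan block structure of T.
Jordan blocks: (-4, 1), (1, 3), (1, 1), (1, 1)

λ = -4: algebraic multiplicity 1 (exponent in χ_T), largest block size 1 (exponent in m_T), 1 block (geometric multiplicity). This forces block sizes [1].
λ = 1: algebraic multiplicity 5 (exponent in χ_T), largest block size 3 (exponent in m_T), 3 blocks (geometric multiplicity). These force block sizes [3, 1, 1].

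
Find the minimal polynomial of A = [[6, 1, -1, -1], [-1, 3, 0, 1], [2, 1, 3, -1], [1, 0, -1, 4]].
m_A(x) = (x - 4)^2

The characteristic polynomial factors as (x - 4)^4. The minimal polynomial is ∏(x - λ)^{k_λ} where k_λ is the size of the largest Jordan block at λ.

For λ = 4: rank(A - 4I) = 2, and the largest Jordan block has size 2 (the smallest k with rank((A - 4I)^k) = rank((A - 4I)^(k+1))).

So m_A(x) = (x - 4)^2.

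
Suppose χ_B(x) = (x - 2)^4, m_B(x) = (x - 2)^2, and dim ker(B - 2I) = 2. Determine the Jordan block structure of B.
λ = 2: algebraic multiplicity 4 (exponent in χ_B), largest block size 2 (exponent in m_B), 2 blocks (geometric multiplicity). These force block sizes [2, 2].

Jordan blocks: (2, 2), (2, 2)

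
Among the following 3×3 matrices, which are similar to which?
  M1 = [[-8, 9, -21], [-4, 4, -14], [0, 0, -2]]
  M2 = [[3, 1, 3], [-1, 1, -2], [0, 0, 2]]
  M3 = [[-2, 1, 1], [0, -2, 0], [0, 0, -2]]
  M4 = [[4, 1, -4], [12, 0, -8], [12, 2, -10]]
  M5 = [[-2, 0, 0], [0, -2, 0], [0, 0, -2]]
3 classes: {M1, M3, M4}, {M2}, {M5}

Characteristic polynomials: χ_{M1} = (x + 2)^3, χ_{M2} = (x - 2)^3, χ_{M3} = (x + 2)^3, χ_{M4} = (x + 2)^3, χ_{M5} = (x + 2)^3.

{M1, M3, M4}: invariant factors x + 2, (x + 2)^2.

{M2}: invariant factors (x - 2)^3.

{M5}: invariant factors x + 2, x + 2, x + 2.

Matrices are similar if and only if their invariant-factor lists agree; the partition into similarity classes is {M1, M3, M4}, {M2}, {M5}.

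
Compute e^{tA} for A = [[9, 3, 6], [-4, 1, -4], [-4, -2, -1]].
A has Jordan form J = [[3, 1, 0], [0, 3, 0], [0, 0, 3]] with A = PJP^{-1}, so e^{tA} = P e^{tJ} P^{-1}.

For a Jordan block J_k(λ), e^{tJ_k(λ)} = e^{λt} · (I + tN + t^2 N^2/2! + ... + t^{k-1} N^{k-1}/(k-1)!) where N is the nilpotent superdiagonal part.

Assembling the blocks and conjugating back gives the entries of e^{tA} as shown above.

e^{tA} = [[(6*t + 1)*e^{3*t}, 3*t*e^{3*t}, 6*t*e^{3*t}], [-4*t*e^{3*t}, (1 - 2*t)*e^{3*t}, -4*t*e^{3*t}], [-4*t*e^{3*t}, -2*t*e^{3*t}, (1 - 4*t)*e^{3*t}]]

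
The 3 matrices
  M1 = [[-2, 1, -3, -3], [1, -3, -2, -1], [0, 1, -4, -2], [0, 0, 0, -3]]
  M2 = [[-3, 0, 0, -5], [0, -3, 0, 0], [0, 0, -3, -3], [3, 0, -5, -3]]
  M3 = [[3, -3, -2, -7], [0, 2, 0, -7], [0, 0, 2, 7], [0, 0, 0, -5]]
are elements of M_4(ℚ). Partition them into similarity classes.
Characteristic polynomials: χ_{M1} = (x + 3)^4, χ_{M2} = (x + 3)^4, χ_{M3} = (x - 3)(x - 2)^2(x + 5).

{M1, M2}: invariant factors x + 3, (x + 3)^3.

{M3}: invariant factors x - 2, (x - 3)(x - 2)(x + 5).

Matrices are similar if and only if their invariant-factor lists agree; the partition into similarity classes is {M1, M2}, {M3}.

2 classes: {M1, M2}, {M3}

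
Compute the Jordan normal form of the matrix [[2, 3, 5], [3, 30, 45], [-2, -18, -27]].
The characteristic polynomial is det(xI - A) = (x - 3)(x - 1)^2, so the eigenvalues are 1 (algebraic multiplicity 2), 3 (algebraic multiplicity 1).

For λ = 1: rank(A - I) = 2, rank((A - I)^2) = 1. The eigenspace has dimension 3 - 2 = 1, so there is 1 Jordan block; the rank sequence gives block sizes [2].

For λ = 3: algebraic multiplicity 1 gives one 1×1 block.

Assembling the blocks gives the Jordan form J above.

J = [[1, 1, 0], [0, 1, 0], [0, 0, 3]]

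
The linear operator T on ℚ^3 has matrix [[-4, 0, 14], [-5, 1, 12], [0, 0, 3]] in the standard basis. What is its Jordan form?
J = [[-4, 0, 0], [0, 1, 0], [0, 0, 3]]

The characteristic polynomial is det(xI - A) = (x - 3)(x - 1)(x + 4), so the eigenvalues are -4 (algebraic multiplicity 1), 1 (algebraic multiplicity 1), 3 (algebraic multiplicity 1).

For λ = -4: algebraic multiplicity 1 gives one 1×1 block.

For λ = 1: algebraic multiplicity 1 gives one 1×1 block.

For λ = 3: algebraic multiplicity 1 gives one 1×1 block.

Assembling the blocks gives the Jordan form J above.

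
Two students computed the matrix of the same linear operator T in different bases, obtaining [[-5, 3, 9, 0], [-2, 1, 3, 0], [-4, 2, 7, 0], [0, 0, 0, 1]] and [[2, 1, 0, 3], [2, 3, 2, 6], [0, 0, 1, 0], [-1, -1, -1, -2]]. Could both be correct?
Two matrices over a field are similar if and only if they have the same invariant factors.

Both A and B have characteristic polynomial (x - 1)^4 and minimal polynomial (x - 1)^3. Computing further, both have invariant factors x - 1, (x - 1)^3. Hence A and B are similar.

Yes.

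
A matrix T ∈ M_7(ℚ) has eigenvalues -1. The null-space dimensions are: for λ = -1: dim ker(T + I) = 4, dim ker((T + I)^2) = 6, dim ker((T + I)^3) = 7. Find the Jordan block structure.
Jordan blocks: (-1, 3), (-1, 2), (-1, 1), (-1, 1)

λ = -1: successive nullity increments [4, 2, 1] count blocks of size ≥ k; block sizes are [3, 2, 1, 1].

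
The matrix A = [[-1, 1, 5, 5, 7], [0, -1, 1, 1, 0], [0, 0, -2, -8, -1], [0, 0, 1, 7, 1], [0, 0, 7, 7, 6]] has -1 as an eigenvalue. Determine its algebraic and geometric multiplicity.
algebraic multiplicity 3, geometric multiplicity 1

The characteristic polynomial is (x - 6)^2(x + 1)^3, so the factor x + 1 appears with exponent 3: the algebraic multiplicity is 3.

rank(A + I) = 4, so the eigenspace has dimension 5 - 4 = 1: the geometric multiplicity is 1.

Since 1 < 3, A is not diagonalizable.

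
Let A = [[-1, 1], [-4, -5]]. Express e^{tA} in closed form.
A has Jordan form J = [[-3, 1], [0, -3]] with A = PJP^{-1}, so e^{tA} = P e^{tJ} P^{-1}.

For a Jordan block J_k(λ), e^{tJ_k(λ)} = e^{λt} · (I + tN + t^2 N^2/2! + ... + t^{k-1} N^{k-1}/(k-1)!) where N is the nilpotent superdiagonal part.

Assembling the blocks and conjugating back gives the entries of e^{tA} as shown above.

e^{tA} = [[(2*t + 1)*e^{-3*t}, t*e^{-3*t}], [-4*t*e^{-3*t}, (1 - 2*t)*e^{-3*t}]]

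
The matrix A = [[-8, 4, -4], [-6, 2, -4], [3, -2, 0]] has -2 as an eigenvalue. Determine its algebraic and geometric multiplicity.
algebraic multiplicity 3, geometric multiplicity 2

The characteristic polynomial is (x + 2)^3, so the factor x + 2 appears with exponent 3: the algebraic multiplicity is 3.

rank(A + 2I) = 1, so the eigenspace has dimension 3 - 1 = 2: the geometric multiplicity is 2.

Since 2 < 3, A is not diagonalizable.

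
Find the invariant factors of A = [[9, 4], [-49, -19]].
(x + 5)^2

The Jordan structure of A has elementary divisors (x + 5)^2. Arranging the block sizes at each eigenvalue in decreasing order and taking row products gives the invariant factors.

Invariant factors (smallest first, each dividing the next): (x + 5)^2.

Check: the last factor (x + 5)^2 is the minimal polynomial, and the product (x + 5)^2 is the characteristic polynomial.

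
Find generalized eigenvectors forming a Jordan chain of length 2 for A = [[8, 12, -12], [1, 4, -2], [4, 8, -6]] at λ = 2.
v_1 = [[1, 2, 2]]^T, v_2 = [[6, 1, 4]]^T

We seek v_1 ∈ ker((A - 2I)^2) \ ker(A - 2I), then set v_{i+1} = (A - 2I) v_i.

One such chain is v_1 = [[1, 2, 2]]^T, v_2 = [[6, 1, 4]]^T. Check: (A - 2I) v_2 = [[0, 0, 0]]^T = 0.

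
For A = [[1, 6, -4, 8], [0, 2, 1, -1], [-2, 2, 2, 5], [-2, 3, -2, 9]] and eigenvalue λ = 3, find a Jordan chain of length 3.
v_1 = [[0, 0, 1, 0]]^T, v_2 = [[-4, 1, -1, -2]]^T, v_3 = [[2, 0, 1, 1]]^T

We seek v_1 ∈ ker((A - 3I)^3) \ ker((A - 3I)^2), then set v_{i+1} = (A - 3I) v_i.

One such chain is v_1 = [[0, 0, 1, 0]]^T, v_2 = [[-4, 1, -1, -2]]^T, v_3 = [[2, 0, 1, 1]]^T. Check: (A - 3I) v_3 = [[0, 0, 0, 0]]^T = 0.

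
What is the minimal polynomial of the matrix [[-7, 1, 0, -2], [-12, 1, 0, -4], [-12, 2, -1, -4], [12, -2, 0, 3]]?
m_A(x) = (x + 1)^2

The characteristic polynomial factors as (x + 1)^4. The minimal polynomial is ∏(x - λ)^{k_λ} where k_λ is the size of the largest Jordan block at λ.

For λ = -1: rank(A + I) = 1, and the largest Jordan block has size 2 (the smallest k with rank((A + I)^k) = rank((A + I)^(k+1))).

So m_A(x) = (x + 1)^2.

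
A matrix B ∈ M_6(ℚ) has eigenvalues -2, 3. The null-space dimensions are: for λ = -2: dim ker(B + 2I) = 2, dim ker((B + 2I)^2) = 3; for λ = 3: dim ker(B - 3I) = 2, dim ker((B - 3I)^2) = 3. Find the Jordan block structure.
Jordan blocks: (-2, 2), (-2, 1), (3, 2), (3, 1)

λ = -2: successive nullity increments [2, 1] count blocks of size ≥ k; block sizes are [2, 1].
λ = 3: successive nullity increments [2, 1] count blocks of size ≥ k; block sizes are [2, 1].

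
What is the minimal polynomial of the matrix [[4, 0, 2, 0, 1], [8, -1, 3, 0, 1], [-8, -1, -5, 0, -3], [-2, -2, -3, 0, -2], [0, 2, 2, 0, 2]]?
m_A(x) = x^3

The characteristic polynomial factors as x^5. The minimal polynomial is ∏(x - λ)^{k_λ} where k_λ is the size of the largest Jordan block at λ.

For λ = 0: rank(A) = 3, and the largest Jordan block has size 3 (the smallest k with rank(A^k) = rank(A^(k+1))).

So m_A(x) = x^3.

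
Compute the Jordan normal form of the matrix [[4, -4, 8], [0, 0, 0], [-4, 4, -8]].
The characteristic polynomial is det(xI - A) = x^2(x + 4), so the eigenvalues are -4 (algebraic multiplicity 1), 0 (algebraic multiplicity 2).

For λ = -4: algebraic multiplicity 1 gives one 1×1 block.

For λ = 0: rank(A) = 1. The eigenspace has dimension 3 - 1 = 2, so there are 2 Jordan blocks; the rank sequence gives block sizes [1, 1].

Assembling the blocks gives the Jordan form J above.

J = [[-4, 0, 0], [0, 0, 0], [0, 0, 0]]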